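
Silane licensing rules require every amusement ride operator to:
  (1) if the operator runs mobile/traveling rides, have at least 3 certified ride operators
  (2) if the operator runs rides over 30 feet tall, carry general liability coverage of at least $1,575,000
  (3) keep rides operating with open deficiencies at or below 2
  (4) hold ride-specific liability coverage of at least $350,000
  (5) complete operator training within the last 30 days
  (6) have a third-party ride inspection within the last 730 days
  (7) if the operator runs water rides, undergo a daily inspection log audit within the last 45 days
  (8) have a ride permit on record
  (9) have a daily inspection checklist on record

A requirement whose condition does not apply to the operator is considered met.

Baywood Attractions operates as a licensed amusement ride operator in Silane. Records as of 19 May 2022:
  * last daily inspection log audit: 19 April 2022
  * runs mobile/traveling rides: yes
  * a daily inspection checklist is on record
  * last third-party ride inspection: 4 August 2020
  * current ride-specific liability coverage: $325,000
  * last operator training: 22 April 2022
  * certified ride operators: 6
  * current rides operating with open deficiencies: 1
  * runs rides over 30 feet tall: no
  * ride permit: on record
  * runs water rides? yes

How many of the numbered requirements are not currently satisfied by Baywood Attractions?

1. condition 'runs mobile/traveling rides' holds; certified ride operators 6 ≥ 3 → met
2. condition 'runs rides over 30 feet tall' does not hold → requirement n/a → met
3. rides operating with open deficiencies 1 ≤ 2 → met
4. ride-specific liability coverage $325,000 < $350,000 → not met
5. operator training 27 days ago vs limit 30 → met
6. third-party ride inspection 653 days ago vs limit 730 → met
7. condition 'runs water rides' holds; daily inspection log audit 30 days ago vs limit 45 → met
8. ride permit present → met
9. daily inspection checklist present → met
Not met: 1 of 9

1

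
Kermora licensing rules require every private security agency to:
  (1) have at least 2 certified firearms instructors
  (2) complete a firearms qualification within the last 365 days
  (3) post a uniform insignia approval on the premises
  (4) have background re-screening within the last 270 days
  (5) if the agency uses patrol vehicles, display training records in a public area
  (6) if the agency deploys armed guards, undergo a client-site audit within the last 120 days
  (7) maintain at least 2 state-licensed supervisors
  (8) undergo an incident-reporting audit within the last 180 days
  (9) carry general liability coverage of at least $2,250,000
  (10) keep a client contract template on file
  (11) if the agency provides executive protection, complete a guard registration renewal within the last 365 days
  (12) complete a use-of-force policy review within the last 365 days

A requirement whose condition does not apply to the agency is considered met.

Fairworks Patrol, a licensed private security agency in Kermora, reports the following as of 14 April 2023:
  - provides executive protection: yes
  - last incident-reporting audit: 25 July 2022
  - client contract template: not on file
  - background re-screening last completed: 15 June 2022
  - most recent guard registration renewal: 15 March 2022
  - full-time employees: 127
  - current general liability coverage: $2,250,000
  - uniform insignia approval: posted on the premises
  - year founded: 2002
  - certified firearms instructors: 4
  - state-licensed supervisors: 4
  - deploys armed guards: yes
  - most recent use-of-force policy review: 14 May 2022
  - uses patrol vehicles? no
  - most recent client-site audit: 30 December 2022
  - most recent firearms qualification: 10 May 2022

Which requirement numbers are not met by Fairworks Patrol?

4, 8, 10, 11

1. certified firearms instructors 4 ≥ 2 → met
2. firearms qualification 339 days ago vs limit 365 → met
3. uniform insignia approval present → met
4. background re-screening 303 days ago vs limit 270 → not met
5. condition 'uses patrol vehicles' does not hold → requirement n/a → met
6. condition 'deploys armed guards' holds; client-site audit 105 days ago vs limit 120 → met
7. state-licensed supervisors 4 ≥ 2 → met
8. incident-reporting audit 263 days ago vs limit 180 → not met
9. general liability coverage $2,250,000 ≥ $2,250,000 → met
10. client contract template absent → not met
11. condition 'provides executive protection' holds; guard registration renewal 395 days ago vs limit 365 → not met
12. use-of-force policy review 335 days ago vs limit 365 → met
Not met: 4, 8, 10, 11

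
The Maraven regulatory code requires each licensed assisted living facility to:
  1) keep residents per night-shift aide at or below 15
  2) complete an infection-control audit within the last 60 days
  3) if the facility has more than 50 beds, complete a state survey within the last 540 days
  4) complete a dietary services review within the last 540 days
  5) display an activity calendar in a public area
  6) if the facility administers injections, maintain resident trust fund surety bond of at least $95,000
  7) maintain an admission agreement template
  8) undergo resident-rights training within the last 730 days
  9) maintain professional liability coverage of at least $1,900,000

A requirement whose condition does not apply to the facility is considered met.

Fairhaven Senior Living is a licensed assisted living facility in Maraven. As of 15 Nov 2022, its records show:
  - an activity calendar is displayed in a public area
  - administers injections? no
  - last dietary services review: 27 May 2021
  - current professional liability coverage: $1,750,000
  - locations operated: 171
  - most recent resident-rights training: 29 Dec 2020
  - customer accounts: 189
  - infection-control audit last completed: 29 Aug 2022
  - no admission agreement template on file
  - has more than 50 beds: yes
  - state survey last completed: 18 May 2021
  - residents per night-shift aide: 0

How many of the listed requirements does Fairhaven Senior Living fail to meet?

4

1. residents per night-shift aide 0 ≤ 15 → met
2. infection-control audit 78 days ago vs limit 60 → not met
3. condition 'has more than 50 beds' holds; state survey 546 days ago vs limit 540 → not met
4. dietary services review 537 days ago vs limit 540 → met
5. activity calendar present → met
6. condition 'administers injections' does not hold → requirement n/a → met
7. admission agreement template absent → not met
8. resident-rights training 686 days ago vs limit 730 → met
9. professional liability coverage $1,750,000 < $1,900,000 → not met
Not met: 4 of 9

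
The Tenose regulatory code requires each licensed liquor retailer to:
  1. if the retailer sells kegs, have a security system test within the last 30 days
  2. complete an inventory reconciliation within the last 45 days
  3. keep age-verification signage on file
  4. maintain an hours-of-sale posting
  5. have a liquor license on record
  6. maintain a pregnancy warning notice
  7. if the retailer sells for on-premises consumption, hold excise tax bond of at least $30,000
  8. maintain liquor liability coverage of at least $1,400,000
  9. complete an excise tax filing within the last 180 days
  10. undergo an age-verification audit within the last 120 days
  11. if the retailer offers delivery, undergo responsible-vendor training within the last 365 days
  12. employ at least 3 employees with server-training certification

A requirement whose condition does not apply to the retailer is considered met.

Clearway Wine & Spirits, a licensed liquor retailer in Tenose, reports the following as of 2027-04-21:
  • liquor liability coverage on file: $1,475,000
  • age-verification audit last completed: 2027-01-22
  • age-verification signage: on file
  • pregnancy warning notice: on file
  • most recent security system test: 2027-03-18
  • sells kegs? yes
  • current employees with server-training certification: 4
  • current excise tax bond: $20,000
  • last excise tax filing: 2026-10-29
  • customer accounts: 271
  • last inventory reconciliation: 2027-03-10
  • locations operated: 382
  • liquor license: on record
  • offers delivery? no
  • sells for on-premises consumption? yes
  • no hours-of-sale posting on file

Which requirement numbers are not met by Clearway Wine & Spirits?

1, 4, 7

1. condition 'sells kegs' holds; security system test 34 days ago vs limit 30 → not met
2. inventory reconciliation 42 days ago vs limit 45 → met
3. age-verification signage present → met
4. hours-of-sale posting absent → not met
5. liquor license present → met
6. pregnancy warning notice present → met
7. condition 'sells for on-premises consumption' holds; excise tax bond $20,000 < $30,000 → not met
8. liquor liability coverage $1,475,000 ≥ $1,400,000 → met
9. excise tax filing 174 days ago vs limit 180 → met
10. age-verification audit 89 days ago vs limit 120 → met
11. condition 'offers delivery' does not hold → requirement n/a → met
12. employees with server-training certification 4 ≥ 3 → met
Not met: 1, 4, 7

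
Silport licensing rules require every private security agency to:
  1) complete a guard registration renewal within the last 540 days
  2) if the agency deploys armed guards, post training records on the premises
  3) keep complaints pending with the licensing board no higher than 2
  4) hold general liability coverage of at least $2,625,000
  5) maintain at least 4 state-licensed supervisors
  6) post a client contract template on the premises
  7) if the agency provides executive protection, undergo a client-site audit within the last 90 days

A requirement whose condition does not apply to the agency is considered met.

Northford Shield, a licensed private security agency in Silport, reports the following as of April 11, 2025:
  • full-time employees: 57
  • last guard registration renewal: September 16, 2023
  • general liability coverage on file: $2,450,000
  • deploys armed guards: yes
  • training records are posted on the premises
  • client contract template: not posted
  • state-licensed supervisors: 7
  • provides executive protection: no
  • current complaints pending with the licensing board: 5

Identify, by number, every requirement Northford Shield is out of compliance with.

1, 3, 4, 6

1. guard registration renewal 573 days ago vs limit 540 → not met
2. condition 'deploys armed guards' holds; training records present → met
3. complaints pending with the licensing board 5 > 2 → not met
4. general liability coverage $2,450,000 < $2,625,000 → not met
5. state-licensed supervisors 7 ≥ 4 → met
6. client contract template absent → not met
7. condition 'provides executive protection' does not hold → requirement n/a → met
Not met: 1, 3, 4, 6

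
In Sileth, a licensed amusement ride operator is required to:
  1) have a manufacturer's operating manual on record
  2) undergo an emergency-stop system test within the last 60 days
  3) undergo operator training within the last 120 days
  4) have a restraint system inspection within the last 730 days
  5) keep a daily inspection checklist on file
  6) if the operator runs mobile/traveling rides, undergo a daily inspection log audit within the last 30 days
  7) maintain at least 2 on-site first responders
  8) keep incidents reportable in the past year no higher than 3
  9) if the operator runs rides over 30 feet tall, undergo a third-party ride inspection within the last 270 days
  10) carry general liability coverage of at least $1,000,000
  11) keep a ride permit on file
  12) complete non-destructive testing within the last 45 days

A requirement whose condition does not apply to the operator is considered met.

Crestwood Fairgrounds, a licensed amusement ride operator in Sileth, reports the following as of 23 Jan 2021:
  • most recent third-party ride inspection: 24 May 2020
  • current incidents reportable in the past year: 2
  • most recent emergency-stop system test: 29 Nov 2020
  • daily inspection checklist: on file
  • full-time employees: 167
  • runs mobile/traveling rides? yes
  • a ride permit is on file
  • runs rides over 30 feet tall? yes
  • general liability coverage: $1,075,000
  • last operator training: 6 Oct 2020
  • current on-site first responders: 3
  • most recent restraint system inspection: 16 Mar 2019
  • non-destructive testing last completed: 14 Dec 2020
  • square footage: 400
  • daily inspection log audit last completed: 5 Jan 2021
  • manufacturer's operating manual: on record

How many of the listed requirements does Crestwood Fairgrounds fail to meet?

1. manufacturer's operating manual present → met
2. emergency-stop system test 55 days ago vs limit 60 → met
3. operator training 109 days ago vs limit 120 → met
4. restraint system inspection 679 days ago vs limit 730 → met
5. daily inspection checklist present → met
6. condition 'runs mobile/traveling rides' holds; daily inspection log audit 18 days ago vs limit 30 → met
7. on-site first responders 3 ≥ 2 → met
8. incidents reportable in the past year 2 ≤ 3 → met
9. condition 'runs rides over 30 feet tall' holds; third-party ride inspection 244 days ago vs limit 270 → met
10. general liability coverage $1,075,000 ≥ $1,000,000 → met
11. ride permit present → met
12. non-destructive testing 40 days ago vs limit 45 → met
Not met: 0 of 12

0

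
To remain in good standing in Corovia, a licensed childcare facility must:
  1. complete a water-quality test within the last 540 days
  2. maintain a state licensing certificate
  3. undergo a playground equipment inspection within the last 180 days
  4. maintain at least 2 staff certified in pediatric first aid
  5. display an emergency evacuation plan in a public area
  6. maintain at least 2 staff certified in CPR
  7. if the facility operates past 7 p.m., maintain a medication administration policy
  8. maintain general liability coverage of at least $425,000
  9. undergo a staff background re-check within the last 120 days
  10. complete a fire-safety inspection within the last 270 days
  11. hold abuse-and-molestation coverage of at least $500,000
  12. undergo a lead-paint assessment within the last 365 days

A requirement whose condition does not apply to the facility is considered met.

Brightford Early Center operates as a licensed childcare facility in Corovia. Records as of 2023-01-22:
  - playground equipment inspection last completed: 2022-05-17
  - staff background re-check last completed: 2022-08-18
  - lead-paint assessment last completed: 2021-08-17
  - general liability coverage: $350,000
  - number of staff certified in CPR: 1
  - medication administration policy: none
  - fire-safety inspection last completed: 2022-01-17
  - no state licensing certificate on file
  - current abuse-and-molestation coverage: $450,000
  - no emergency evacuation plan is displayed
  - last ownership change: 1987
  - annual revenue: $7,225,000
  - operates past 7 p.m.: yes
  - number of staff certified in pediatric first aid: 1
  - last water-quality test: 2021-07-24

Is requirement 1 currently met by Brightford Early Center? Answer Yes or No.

No

1. water-quality test 547 days ago vs limit 540 → not met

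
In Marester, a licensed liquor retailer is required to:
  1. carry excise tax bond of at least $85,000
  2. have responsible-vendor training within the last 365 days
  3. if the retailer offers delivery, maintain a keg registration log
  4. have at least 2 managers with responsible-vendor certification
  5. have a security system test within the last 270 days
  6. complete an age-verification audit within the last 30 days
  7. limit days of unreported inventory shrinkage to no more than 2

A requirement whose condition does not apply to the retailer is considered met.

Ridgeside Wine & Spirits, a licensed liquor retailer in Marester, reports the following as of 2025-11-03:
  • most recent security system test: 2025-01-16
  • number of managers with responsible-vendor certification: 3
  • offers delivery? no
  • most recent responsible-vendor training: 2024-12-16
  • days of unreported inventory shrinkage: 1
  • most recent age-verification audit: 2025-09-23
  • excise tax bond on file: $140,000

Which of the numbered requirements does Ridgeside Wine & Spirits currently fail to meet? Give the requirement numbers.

5, 6

1. excise tax bond $140,000 ≥ $85,000 → met
2. responsible-vendor training 322 days ago vs limit 365 → met
3. condition 'offers delivery' does not hold → requirement n/a → met
4. managers with responsible-vendor certification 3 ≥ 2 → met
5. security system test 291 days ago vs limit 270 → not met
6. age-verification audit 41 days ago vs limit 30 → not met
7. days of unreported inventory shrinkage 1 ≤ 2 → met
Not met: 5, 6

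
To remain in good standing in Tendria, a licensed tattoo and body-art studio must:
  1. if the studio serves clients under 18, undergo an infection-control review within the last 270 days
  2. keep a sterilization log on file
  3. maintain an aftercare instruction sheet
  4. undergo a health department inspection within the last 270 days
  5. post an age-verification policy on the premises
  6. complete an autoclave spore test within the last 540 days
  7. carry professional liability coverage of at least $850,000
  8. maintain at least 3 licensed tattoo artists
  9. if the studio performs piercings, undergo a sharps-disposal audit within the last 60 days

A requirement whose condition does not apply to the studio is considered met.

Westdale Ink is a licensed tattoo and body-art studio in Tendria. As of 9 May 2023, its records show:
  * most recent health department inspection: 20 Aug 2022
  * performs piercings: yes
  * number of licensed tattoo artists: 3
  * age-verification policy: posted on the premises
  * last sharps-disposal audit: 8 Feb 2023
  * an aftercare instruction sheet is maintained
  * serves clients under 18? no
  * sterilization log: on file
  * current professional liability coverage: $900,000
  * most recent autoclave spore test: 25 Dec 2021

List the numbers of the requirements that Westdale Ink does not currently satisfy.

9

1. condition 'serves clients under 18' does not hold → requirement n/a → met
2. sterilization log present → met
3. aftercare instruction sheet present → met
4. health department inspection 262 days ago vs limit 270 → met
5. age-verification policy present → met
6. autoclave spore test 500 days ago vs limit 540 → met
7. professional liability coverage $900,000 ≥ $850,000 → met
8. licensed tattoo artists 3 ≥ 3 → met
9. condition 'performs piercings' holds; sharps-disposal audit 90 days ago vs limit 60 → not met
Not met: 9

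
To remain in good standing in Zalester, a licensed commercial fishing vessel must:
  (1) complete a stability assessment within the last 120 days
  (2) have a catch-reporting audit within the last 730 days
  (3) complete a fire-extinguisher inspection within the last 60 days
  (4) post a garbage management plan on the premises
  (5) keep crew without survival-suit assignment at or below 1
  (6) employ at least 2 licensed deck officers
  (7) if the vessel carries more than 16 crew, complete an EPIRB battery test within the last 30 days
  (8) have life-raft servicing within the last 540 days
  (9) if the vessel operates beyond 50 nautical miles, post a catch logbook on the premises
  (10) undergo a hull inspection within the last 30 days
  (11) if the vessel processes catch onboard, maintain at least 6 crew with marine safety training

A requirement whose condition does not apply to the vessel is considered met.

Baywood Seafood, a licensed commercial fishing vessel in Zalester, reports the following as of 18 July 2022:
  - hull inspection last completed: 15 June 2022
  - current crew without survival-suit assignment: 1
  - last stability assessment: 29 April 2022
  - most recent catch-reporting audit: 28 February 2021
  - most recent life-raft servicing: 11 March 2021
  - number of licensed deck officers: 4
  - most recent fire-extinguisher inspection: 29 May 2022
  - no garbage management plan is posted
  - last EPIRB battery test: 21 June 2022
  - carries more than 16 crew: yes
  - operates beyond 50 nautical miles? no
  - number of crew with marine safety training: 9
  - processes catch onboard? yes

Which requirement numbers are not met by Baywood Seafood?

4, 10

1. stability assessment 80 days ago vs limit 120 → met
2. catch-reporting audit 505 days ago vs limit 730 → met
3. fire-extinguisher inspection 50 days ago vs limit 60 → met
4. garbage management plan absent → not met
5. crew without survival-suit assignment 1 ≤ 1 → met
6. licensed deck officers 4 ≥ 2 → met
7. condition 'carries more than 16 crew' holds; EPIRB battery test 27 days ago vs limit 30 → met
8. life-raft servicing 494 days ago vs limit 540 → met
9. condition 'operates beyond 50 nautical miles' does not hold → requirement n/a → met
10. hull inspection 33 days ago vs limit 30 → not met
11. condition 'processes catch onboard' holds; crew with marine safety training 9 ≥ 6 → met
Not met: 4, 10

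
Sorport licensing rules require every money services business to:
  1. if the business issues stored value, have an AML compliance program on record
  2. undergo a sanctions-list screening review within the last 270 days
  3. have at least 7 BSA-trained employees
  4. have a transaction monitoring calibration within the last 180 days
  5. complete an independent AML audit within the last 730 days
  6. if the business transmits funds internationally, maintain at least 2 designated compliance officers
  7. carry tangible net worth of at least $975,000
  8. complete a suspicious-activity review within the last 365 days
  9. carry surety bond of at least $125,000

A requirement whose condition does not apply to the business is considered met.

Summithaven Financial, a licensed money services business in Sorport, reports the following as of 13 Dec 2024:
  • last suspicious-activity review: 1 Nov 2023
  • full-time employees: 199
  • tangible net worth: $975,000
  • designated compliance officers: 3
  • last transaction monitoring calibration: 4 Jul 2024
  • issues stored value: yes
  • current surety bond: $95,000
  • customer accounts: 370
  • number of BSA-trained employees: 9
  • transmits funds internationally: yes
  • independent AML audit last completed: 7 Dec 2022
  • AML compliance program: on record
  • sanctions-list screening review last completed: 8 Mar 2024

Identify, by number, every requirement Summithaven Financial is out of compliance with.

1. condition 'issues stored value' holds; AML compliance program present → met
2. sanctions-list screening review 280 days ago vs limit 270 → not met
3. BSA-trained employees 9 ≥ 7 → met
4. transaction monitoring calibration 162 days ago vs limit 180 → met
5. independent AML audit 737 days ago vs limit 730 → not met
6. condition 'transmits funds internationally' holds; designated compliance officers 3 ≥ 2 → met
7. tangible net worth $975,000 ≥ $975,000 → met
8. suspicious-activity review 408 days ago vs limit 365 → not met
9. surety bond $95,000 < $125,000 → not met
Not met: 2, 5, 8, 9

2, 5, 8, 9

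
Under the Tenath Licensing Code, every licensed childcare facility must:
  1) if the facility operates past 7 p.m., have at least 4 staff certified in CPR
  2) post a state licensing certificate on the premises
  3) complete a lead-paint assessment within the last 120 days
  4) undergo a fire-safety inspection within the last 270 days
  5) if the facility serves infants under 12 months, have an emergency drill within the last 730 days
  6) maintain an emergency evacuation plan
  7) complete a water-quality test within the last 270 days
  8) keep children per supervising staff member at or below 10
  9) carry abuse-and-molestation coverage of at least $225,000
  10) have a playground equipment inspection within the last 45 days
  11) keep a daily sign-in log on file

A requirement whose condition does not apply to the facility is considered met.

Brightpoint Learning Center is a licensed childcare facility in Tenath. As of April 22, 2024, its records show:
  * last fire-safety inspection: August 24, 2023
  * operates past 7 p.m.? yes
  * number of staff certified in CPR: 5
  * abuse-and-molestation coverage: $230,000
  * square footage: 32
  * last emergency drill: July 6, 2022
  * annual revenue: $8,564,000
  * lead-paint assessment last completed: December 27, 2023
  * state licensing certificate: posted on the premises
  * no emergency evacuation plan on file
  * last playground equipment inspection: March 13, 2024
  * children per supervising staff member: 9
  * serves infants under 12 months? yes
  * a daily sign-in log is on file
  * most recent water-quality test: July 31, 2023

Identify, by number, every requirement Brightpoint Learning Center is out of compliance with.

6

1. condition 'operates past 7 p.m.' holds; staff certified in CPR 5 ≥ 4 → met
2. state licensing certificate present → met
3. lead-paint assessment 117 days ago vs limit 120 → met
4. fire-safety inspection 242 days ago vs limit 270 → met
5. condition 'serves infants under 12 months' holds; emergency drill 656 days ago vs limit 730 → met
6. emergency evacuation plan absent → not met
7. water-quality test 266 days ago vs limit 270 → met
8. children per supervising staff member 9 ≤ 10 → met
9. abuse-and-molestation coverage $230,000 ≥ $225,000 → met
10. playground equipment inspection 40 days ago vs limit 45 → met
11. daily sign-in log present → met
Not met: 6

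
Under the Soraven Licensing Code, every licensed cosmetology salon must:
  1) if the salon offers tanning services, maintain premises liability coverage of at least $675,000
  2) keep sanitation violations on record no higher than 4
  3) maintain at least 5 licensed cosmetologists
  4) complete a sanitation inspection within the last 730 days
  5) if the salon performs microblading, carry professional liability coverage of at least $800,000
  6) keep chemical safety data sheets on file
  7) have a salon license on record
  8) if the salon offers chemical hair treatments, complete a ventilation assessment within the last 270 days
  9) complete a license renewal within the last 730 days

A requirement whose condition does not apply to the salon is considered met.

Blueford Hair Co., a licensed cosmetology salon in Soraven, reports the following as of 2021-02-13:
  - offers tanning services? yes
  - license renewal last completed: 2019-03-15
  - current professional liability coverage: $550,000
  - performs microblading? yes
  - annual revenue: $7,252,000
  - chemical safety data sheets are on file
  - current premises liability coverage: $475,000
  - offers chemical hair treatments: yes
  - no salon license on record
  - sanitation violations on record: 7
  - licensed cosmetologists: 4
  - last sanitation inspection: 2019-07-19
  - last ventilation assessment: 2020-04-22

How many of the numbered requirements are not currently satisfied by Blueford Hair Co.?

6

1. condition 'offers tanning services' holds; premises liability coverage $475,000 < $675,000 → not met
2. sanitation violations on record 7 > 4 → not met
3. licensed cosmetologists 4 < 5 → not met
4. sanitation inspection 575 days ago vs limit 730 → met
5. condition 'performs microblading' holds; professional liability coverage $550,000 < $800,000 → not met
6. chemical safety data sheets present → met
7. salon license absent → not met
8. condition 'offers chemical hair treatments' holds; ventilation assessment 297 days ago vs limit 270 → not met
9. license renewal 701 days ago vs limit 730 → met
Not met: 6 of 9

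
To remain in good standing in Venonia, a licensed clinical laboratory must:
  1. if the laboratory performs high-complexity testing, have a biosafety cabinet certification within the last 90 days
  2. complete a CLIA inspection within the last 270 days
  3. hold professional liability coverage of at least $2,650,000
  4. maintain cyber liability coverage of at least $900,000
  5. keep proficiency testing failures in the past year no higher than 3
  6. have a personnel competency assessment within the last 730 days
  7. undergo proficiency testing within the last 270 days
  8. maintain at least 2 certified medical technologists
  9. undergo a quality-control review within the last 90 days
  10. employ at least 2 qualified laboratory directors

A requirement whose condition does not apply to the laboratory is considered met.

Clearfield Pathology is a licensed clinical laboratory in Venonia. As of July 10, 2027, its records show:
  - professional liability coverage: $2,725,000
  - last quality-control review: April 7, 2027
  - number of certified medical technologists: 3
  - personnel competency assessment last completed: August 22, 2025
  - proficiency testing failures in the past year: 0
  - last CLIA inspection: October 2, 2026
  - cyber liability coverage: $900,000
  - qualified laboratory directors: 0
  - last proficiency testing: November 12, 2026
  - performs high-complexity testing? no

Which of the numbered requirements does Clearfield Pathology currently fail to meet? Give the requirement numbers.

2, 9, 10

1. condition 'performs high-complexity testing' does not hold → requirement n/a → met
2. CLIA inspection 281 days ago vs limit 270 → not met
3. professional liability coverage $2,725,000 ≥ $2,650,000 → met
4. cyber liability coverage $900,000 ≥ $900,000 → met
5. proficiency testing failures in the past year 0 ≤ 3 → met
6. personnel competency assessment 687 days ago vs limit 730 → met
7. proficiency testing 240 days ago vs limit 270 → met
8. certified medical technologists 3 ≥ 2 → met
9. quality-control review 94 days ago vs limit 90 → not met
10. qualified laboratory directors 0 < 2 → not met
Not met: 2, 9, 10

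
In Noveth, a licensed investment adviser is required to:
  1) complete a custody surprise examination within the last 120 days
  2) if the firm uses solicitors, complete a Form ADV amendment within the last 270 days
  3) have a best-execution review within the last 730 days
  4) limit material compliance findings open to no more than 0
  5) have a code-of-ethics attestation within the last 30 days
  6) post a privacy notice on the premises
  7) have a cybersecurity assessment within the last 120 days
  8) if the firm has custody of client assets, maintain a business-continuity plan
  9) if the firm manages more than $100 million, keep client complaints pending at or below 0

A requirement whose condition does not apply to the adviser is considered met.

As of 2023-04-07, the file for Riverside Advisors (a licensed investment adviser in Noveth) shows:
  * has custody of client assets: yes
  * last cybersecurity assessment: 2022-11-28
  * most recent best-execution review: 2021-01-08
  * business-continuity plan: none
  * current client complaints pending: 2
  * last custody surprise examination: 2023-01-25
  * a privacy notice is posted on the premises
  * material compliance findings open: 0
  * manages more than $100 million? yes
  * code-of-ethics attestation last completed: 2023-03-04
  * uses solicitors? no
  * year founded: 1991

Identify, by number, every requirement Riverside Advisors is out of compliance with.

3, 5, 7, 8, 9

1. custody surprise examination 72 days ago vs limit 120 → met
2. condition 'uses solicitors' does not hold → requirement n/a → met
3. best-execution review 819 days ago vs limit 730 → not met
4. material compliance findings open 0 ≤ 0 → met
5. code-of-ethics attestation 34 days ago vs limit 30 → not met
6. privacy notice present → met
7. cybersecurity assessment 130 days ago vs limit 120 → not met
8. condition 'has custody of client assets' holds; business-continuity plan absent → not met
9. condition 'manages more than $100 million' holds; client complaints pending 2 > 0 → not met
Not met: 3, 5, 7, 8, 9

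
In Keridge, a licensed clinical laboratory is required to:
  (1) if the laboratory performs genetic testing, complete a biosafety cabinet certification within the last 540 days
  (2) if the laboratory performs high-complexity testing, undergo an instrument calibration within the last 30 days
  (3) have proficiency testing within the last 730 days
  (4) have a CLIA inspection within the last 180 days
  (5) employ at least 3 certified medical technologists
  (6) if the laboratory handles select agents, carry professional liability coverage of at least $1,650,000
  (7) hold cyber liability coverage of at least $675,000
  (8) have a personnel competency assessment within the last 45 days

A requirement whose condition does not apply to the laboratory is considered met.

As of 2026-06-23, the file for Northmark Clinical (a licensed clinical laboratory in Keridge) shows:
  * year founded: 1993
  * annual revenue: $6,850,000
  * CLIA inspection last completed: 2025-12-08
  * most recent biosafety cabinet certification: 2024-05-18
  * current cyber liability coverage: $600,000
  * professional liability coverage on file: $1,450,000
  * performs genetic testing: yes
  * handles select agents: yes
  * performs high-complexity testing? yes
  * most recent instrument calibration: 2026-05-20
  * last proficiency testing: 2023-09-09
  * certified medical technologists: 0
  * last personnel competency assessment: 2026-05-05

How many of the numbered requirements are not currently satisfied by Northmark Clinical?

1. condition 'performs genetic testing' holds; biosafety cabinet certification 766 days ago vs limit 540 → not met
2. condition 'performs high-complexity testing' holds; instrument calibration 34 days ago vs limit 30 → not met
3. proficiency testing 1018 days ago vs limit 730 → not met
4. CLIA inspection 197 days ago vs limit 180 → not met
5. certified medical technologists 0 < 3 → not met
6. condition 'handles select agents' holds; professional liability coverage $1,450,000 < $1,650,000 → not met
7. cyber liability coverage $600,000 < $675,000 → not met
8. personnel competency assessment 49 days ago vs limit 45 → not met
Not met: 8 of 8

8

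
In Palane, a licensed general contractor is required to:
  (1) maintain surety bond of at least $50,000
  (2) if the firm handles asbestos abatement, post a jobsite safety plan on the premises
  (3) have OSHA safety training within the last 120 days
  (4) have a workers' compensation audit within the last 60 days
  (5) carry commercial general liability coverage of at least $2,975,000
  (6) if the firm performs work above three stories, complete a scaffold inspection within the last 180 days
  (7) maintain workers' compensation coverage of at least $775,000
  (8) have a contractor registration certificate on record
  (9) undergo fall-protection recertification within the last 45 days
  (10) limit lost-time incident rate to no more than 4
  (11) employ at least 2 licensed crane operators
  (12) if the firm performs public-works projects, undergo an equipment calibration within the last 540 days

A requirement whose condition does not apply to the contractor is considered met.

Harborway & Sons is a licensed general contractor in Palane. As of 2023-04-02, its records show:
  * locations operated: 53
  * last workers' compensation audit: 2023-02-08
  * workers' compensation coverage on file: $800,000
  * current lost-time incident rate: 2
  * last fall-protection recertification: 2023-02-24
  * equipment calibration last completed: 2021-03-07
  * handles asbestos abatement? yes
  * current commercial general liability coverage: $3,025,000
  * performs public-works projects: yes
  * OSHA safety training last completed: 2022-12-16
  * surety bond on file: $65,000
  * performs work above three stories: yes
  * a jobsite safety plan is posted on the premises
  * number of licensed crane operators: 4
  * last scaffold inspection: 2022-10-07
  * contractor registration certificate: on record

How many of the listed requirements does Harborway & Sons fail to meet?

1

1. surety bond $65,000 ≥ $50,000 → met
2. condition 'handles asbestos abatement' holds; jobsite safety plan present → met
3. OSHA safety training 107 days ago vs limit 120 → met
4. workers' compensation audit 53 days ago vs limit 60 → met
5. commercial general liability coverage $3,025,000 ≥ $2,975,000 → met
6. condition 'performs work above three stories' holds; scaffold inspection 177 days ago vs limit 180 → met
7. workers' compensation coverage $800,000 ≥ $775,000 → met
8. contractor registration certificate present → met
9. fall-protection recertification 37 days ago vs limit 45 → met
10. lost-time incident rate 2 ≤ 4 → met
11. licensed crane operators 4 ≥ 2 → met
12. condition 'performs public-works projects' holds; equipment calibration 756 days ago vs limit 540 → not met
Not met: 1 of 12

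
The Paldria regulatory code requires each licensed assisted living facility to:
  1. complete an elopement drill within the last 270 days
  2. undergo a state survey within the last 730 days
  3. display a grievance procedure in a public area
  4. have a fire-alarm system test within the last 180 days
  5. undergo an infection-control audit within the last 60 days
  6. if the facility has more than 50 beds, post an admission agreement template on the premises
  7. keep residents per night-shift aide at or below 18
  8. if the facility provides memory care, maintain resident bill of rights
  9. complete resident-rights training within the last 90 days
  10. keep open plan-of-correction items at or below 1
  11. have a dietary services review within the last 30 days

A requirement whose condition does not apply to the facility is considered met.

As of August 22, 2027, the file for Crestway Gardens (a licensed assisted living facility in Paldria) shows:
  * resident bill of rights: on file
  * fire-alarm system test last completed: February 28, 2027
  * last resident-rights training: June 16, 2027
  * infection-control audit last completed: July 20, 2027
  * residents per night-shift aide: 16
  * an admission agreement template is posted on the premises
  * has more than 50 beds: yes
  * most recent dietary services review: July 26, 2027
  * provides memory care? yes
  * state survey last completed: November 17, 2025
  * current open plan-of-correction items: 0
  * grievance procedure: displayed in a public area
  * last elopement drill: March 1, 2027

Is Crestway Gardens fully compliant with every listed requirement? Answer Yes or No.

1. elopement drill 174 days ago vs limit 270 → met
2. state survey 643 days ago vs limit 730 → met
3. grievance procedure present → met
4. fire-alarm system test 175 days ago vs limit 180 → met
5. infection-control audit 33 days ago vs limit 60 → met
6. condition 'has more than 50 beds' holds; admission agreement template present → met
7. residents per night-shift aide 16 ≤ 18 → met
8. condition 'provides memory care' holds; resident bill of rights present → met
9. resident-rights training 67 days ago vs limit 90 → met
10. open plan-of-correction items 0 ≤ 1 → met
11. dietary services review 27 days ago vs limit 30 → met
All met.

Yes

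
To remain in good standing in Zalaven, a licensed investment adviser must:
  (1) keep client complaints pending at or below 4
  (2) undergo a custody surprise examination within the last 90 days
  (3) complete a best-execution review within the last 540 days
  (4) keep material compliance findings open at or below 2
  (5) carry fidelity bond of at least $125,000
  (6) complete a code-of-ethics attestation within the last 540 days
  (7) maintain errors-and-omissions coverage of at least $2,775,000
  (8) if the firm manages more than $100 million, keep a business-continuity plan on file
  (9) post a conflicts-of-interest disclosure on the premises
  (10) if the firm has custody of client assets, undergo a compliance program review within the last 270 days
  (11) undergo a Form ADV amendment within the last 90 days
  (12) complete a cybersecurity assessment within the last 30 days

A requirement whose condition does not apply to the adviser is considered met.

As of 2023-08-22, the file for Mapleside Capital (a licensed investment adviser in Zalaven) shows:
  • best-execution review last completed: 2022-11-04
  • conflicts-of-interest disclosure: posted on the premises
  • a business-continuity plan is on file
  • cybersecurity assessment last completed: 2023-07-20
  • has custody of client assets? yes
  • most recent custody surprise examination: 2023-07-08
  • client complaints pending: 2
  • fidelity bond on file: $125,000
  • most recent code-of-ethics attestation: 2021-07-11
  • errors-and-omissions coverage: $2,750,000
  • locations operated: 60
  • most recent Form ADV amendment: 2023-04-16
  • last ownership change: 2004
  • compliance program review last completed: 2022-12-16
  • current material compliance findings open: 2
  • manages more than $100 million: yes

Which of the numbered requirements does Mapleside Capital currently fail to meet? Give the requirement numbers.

6, 7, 11, 12

1. client complaints pending 2 ≤ 4 → met
2. custody surprise examination 45 days ago vs limit 90 → met
3. best-execution review 291 days ago vs limit 540 → met
4. material compliance findings open 2 ≤ 2 → met
5. fidelity bond $125,000 ≥ $125,000 → met
6. code-of-ethics attestation 772 days ago vs limit 540 → not met
7. errors-and-omissions coverage $2,750,000 < $2,775,000 → not met
8. condition 'manages more than $100 million' holds; business-continuity plan present → met
9. conflicts-of-interest disclosure present → met
10. condition 'has custody of client assets' holds; compliance program review 249 days ago vs limit 270 → met
11. Form ADV amendment 128 days ago vs limit 90 → not met
12. cybersecurity assessment 33 days ago vs limit 30 → not met
Not met: 6, 7, 11, 12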